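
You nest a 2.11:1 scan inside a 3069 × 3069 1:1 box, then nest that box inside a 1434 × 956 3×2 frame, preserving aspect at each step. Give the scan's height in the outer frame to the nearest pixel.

453 px

First fit — 2.11:1 into 3069×3069 spans the width: 3069.00 × 1454.50.
Second fit — the 1:1 canvas into 1434×956 spans the height: 956.00 × 956.00 (×0.3115 from 3069×3069).
Applying the same ×0.3115: 1454.50 → 453.08.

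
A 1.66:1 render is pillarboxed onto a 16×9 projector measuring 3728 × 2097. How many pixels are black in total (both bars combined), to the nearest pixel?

1.66:1 is narrower than 16×9, so it spans the full height.
The render is 2097 × 1.660 ≈ 3481.0200 px wide.
3728 − 3481.0200 = 246.9800 px of bars.
That's 246.9800 × 2097 ≈ 517917 black pixels.

517917 pixels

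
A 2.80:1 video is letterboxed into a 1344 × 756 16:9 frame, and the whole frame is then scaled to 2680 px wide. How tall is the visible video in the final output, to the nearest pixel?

Fitted into 1344×756, the video spans the width; its height is 1344 / 2.800 ≈ 480.00 px.
Scaling 1344 → 2680 is ×1.9940, so the height becomes 480.00 × 1.9940 ≈ 957.14 px.

957 px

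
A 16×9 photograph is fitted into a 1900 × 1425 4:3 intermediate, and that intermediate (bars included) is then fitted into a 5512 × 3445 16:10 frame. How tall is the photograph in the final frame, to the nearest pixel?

16×9 in 1900×1425: fills the width, so the photograph is 1900.00 × 1068.75.
Second fit — the 4:3 canvas into 5512×3445 spans the height: 4593.33 × 3445.00 (×2.4175 from 1900×1425).
So the photograph's height is 1068.75 × 2.4175 ≈ 2583.75.

2584 px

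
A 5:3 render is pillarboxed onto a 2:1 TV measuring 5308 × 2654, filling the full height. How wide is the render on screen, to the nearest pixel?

That makes the image 4423.33 px wide (2654 × 5/3).

4423 px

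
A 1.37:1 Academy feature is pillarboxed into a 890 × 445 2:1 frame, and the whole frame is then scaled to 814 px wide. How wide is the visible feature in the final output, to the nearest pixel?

558 px

Fitted into 890×445, the feature spans the height; its width is 445 × 1.370 ≈ 609.65 px.
The frame scales by 814/890 = 0.9146; 609.65 × 0.9146 ≈ 557.59 px.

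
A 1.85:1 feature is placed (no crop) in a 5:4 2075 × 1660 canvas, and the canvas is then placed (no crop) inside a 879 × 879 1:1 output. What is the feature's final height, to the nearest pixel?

475 px

First fit — 1.85:1 into 2075×1660 spans the width: 2075.00 × 1121.62.
The 5:4 canvas is width-limited in 879×879, giving 879.00 × 703.20; scale factor 0.4236.
Applying the same ×0.4236: 1121.62 → 475.14.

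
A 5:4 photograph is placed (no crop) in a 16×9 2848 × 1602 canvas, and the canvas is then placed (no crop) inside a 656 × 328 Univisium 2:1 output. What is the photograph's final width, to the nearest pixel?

410 px

Inside the 2848×1602 canvas the photograph is height-limited at 2002.50 × 1602.00.
Second fit — the 16×9 canvas into 656×328 spans the height: 583.11 × 328.00 (×0.2047 from 2848×1602).
The photograph scales with it: width 2002.50 × 0.2047 ≈ 410.00.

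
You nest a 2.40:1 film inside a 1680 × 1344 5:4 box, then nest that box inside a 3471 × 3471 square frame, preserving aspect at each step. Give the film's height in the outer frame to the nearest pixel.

1446 px

2.40:1 in 1680×1344: fills the width, so the film is 1680.00 × 700.00.
5:4 in 3471×3471: fills the width, so the intermediate becomes 3471.00 × 2776.80 — a scale of ×2.0661.
Applying the same ×2.0661: 700.00 → 1446.25.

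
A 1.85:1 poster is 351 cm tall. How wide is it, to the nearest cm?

Width = 351 × 1.850 = 649.35.

649 cm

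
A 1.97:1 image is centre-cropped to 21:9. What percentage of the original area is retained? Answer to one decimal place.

Going from 1.97:1 to 21:9 means cutting height while keeping width.
(1.970)/(2.333) ≈ 0.844 of the area survives.

84.4%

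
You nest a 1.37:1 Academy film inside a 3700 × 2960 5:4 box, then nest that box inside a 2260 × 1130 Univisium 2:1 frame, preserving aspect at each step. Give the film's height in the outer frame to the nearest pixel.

1031 px

1.37:1 Academy in 3700×2960: fills the width, so the film is 3700.00 × 2700.73.
5:4 in 2260×1130: fills the height, so the intermediate becomes 1412.50 × 1130.00 — a scale of ×0.3818.
The film scales with it: height 2700.73 × 0.3818 ≈ 1031.02.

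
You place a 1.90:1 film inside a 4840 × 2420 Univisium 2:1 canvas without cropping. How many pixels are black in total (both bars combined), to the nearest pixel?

1.90:1 (1.900) < Univisium 2:1 (2.000), so the film fills the height.
That makes the image 4598.0000 px wide (2420 × 1.900).
Leftover width: 4840 − 4598.0000 = 242.0000 px.
That's 242.0000 × 2420 ≈ 585640 black pixels.

585640 pixels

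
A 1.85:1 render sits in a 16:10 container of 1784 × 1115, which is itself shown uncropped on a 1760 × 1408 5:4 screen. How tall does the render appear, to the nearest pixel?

951 px

1.85:1 in 1784×1115: fills the width, so the render is 1784.00 × 964.32.
16:10 in 1760×1408: fills the width, so the intermediate becomes 1760.00 × 1100.00 — a scale of ×0.9865.
Applying the same ×0.9865: 964.32 → 951.35.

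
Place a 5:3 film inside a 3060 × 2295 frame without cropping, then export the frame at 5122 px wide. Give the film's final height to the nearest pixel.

At 3060×2295 the film is width-limited, so height = 3060 × 3/5 ≈ 1836.00 px.
Resizing to 5122 px wide multiplies everything by 1.6739: 1836.00 → 3073.20 px.

3073 px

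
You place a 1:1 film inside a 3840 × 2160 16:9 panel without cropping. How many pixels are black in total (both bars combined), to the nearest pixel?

3628800 pixels

1:1 is narrower than 16:9, so it spans the full height.
Content width = 2160 × 1/1 ≈ 2160.0000 px.
Leftover width: 3840 − 2160.0000 = 1680.0000 px.
Across the 2160-px span: 1680.0000 × 2160 ≈ 3628800 px.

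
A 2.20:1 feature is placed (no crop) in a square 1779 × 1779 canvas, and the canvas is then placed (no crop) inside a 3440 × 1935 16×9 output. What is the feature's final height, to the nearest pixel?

First fit — 2.20:1 into 1779×1779 spans the width: 1779.00 × 808.64.
square in 3440×1935: fills the height, so the intermediate becomes 1935.00 × 1935.00 — a scale of ×1.0877.
The feature scales with it: height 808.64 × 1.0877 ≈ 879.55.

880 px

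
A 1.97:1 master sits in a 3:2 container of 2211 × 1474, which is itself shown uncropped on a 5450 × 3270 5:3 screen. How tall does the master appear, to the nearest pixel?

2490 px

1.97:1 in 2211×1474: fills the width, so the master is 2211.00 × 1122.34.
Second fit — the 3:2 canvas into 5450×3270 spans the height: 4905.00 × 3270.00 (×2.2185 from 2211×1474).
The master scales with it: height 1122.34 × 2.2185 ≈ 2489.85.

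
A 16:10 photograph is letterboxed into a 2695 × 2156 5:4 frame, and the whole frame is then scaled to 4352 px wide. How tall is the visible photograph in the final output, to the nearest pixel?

2720 px

Fitted into 2695×2156, the photograph spans the width; its height is 2695 × 10/16 ≈ 1684.38 px.
The frame scales by 4352/2695 = 1.6148; 1684.38 × 1.6148 ≈ 2720.00 px.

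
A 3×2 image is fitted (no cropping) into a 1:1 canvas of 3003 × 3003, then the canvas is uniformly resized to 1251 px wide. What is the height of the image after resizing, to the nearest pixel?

In the 3003×3003 frame the image fills the width: height = 3003 × 2/3 ≈ 2002.00 px.
Resizing to 1251 px wide multiplies everything by 0.4166: 2002.00 → 834.00 px.

834 px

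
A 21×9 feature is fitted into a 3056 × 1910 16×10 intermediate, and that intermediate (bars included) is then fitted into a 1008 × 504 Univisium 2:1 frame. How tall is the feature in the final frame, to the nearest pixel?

346 px

First fit — 21×9 into 3056×1910 spans the width: 3056.00 × 1309.71.
The 16×10 canvas is height-limited in 1008×504, giving 806.40 × 504.00; scale factor 0.2639.
So the feature's height is 1309.71 × 0.2639 ≈ 345.60.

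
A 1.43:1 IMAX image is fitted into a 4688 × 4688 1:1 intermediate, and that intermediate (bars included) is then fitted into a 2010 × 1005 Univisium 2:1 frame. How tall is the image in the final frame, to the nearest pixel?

703 px

Inside the 4688×4688 canvas the image is width-limited at 4688.00 × 3278.32.
Second fit — the 1:1 canvas into 2010×1005 spans the height: 1005.00 × 1005.00 (×0.2144 from 4688×4688).
The image scales with it: height 3278.32 × 0.2144 ≈ 702.80.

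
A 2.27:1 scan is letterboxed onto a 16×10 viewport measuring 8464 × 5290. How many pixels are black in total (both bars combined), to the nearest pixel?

13215399 pixels

2.27:1 is wider than 16×10, so it spans the full width.
The scan is 8464 / 2.270 ≈ 3728.6344 px tall.
5290 − 3728.6344 = 1561.3656 px of bars.
Across the 8464-px span: 1561.3656 × 8464 ≈ 13215399 px.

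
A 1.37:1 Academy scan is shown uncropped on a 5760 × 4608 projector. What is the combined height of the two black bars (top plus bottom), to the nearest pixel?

1.37:1 Academy (1.370) > 5:4 (1.250), so the scan fills the width.
The scan is 5760 / 1.370 ≈ 4204.38 px tall.
Black = 4608 − 4204.38 = 403.62 px.

404 px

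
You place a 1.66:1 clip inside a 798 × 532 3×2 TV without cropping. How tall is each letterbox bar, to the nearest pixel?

1.66:1 (1.660) > 3×2 (1.500), so the clip fills the width.
That makes the image 480.72 px tall (798 / 1.660).
Black = 532 − 480.72 = 51.28 px, or 25.64 per bar.

26 px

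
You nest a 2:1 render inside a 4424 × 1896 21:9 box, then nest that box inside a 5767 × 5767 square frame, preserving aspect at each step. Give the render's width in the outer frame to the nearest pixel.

2:1 in 4424×1896: fills the height, so the render is 3792.00 × 1896.00.
The 21:9 canvas is width-limited in 5767×5767, giving 5767.00 × 2471.57; scale factor 1.3036.
Applying the same ×1.3036: 3792.00 → 4943.14.

4943 px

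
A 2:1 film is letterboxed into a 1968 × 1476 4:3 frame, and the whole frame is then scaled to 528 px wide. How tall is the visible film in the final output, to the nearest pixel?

264 px

At 1968×1476 the film is width-limited, so height = 1968 × 1/2 ≈ 984.00 px.
Scaling 1968 → 528 is ×0.2683, so the height becomes 984.00 × 0.2683 ≈ 264.00 px.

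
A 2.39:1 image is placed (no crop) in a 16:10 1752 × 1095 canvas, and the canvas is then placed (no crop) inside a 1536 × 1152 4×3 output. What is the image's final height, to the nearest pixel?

643 px

Inside the 1752×1095 canvas the image is width-limited at 1752.00 × 733.05.
Second fit — the 16:10 canvas into 1536×1152 spans the width: 1536.00 × 960.00 (×0.8767 from 1752×1095).
So the image's height is 733.05 × 0.8767 ≈ 642.68.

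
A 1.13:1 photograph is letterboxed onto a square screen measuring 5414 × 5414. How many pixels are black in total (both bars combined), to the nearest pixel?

3372108 pixels

1.13:1 is wider than square, so it spans the full width.
That makes the image 4791.1504 px tall (5414 / 1.130).
5414 − 4791.1504 = 622.8496 px of bars.
Across the 5414-px span: 622.8496 × 5414 ≈ 3372108 px.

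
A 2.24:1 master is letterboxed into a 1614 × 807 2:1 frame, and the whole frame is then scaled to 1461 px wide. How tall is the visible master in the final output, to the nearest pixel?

652 px

At 1614×807 the master is width-limited, so height = 1614 / 2.240 ≈ 720.54 px.
Scaling 1614 → 1461 is ×0.9052, so the height becomes 720.54 × 0.9052 ≈ 652.23 px.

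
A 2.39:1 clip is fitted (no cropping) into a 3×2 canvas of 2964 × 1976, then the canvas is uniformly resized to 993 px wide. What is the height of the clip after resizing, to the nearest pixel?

In the 2964×1976 frame the clip fills the width: height = 2964 / 2.390 ≈ 1240.17 px.
The frame scales by 993/2964 = 0.3350; 1240.17 × 0.3350 ≈ 415.48 px.

415 px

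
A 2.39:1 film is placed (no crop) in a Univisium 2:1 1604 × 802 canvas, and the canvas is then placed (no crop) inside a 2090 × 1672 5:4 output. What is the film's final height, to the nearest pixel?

First fit — 2.39:1 into 1604×802 spans the width: 1604.00 × 671.13.
Univisium 2:1 in 2090×1672: fills the width, so the intermediate becomes 2090.00 × 1045.00 — a scale of ×1.3030.
The film scales with it: height 671.13 × 1.3030 ≈ 874.48.

874 px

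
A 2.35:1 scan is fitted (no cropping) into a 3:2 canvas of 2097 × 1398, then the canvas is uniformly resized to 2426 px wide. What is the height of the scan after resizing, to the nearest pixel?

1032 px

At 2097×1398 the scan is width-limited, so height = 2097 / 2.350 ≈ 892.34 px.
The frame scales by 2426/2097 = 1.1569; 892.34 × 1.1569 ≈ 1032.34 px.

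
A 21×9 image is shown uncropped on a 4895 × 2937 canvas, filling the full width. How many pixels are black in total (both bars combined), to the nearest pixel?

The image is 4895 × 9/21 ≈ 2097.8571 px tall.
Leftover height: 2937 − 2097.8571 = 839.1429 px.
That's 839.1429 × 4895 ≈ 4107604 black pixels.

4107604 pixels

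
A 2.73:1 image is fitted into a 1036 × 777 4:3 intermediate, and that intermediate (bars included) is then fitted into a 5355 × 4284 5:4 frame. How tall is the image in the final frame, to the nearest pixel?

First fit — 2.73:1 into 1036×777 spans the width: 1036.00 × 379.49.
Second fit — the 4:3 canvas into 5355×4284 spans the width: 5355.00 × 4016.25 (×5.1689 from 1036×777).
The image scales with it: height 379.49 × 5.1689 ≈ 1961.54.

1962 px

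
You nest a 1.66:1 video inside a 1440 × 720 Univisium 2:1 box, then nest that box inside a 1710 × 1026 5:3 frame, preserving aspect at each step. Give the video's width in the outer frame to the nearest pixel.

Inside the 1440×720 canvas the video is height-limited at 1195.20 × 720.00.
The Univisium 2:1 canvas is width-limited in 1710×1026, giving 1710.00 × 855.00; scale factor 1.1875.
Applying the same ×1.1875: 1195.20 → 1419.30.

1419 px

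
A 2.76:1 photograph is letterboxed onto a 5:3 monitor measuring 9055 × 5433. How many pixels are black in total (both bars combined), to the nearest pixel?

19488197 pixels

Since 2.760 > 1.667, the photograph is width-limited.
That makes the image 3280.7971 px tall (9055 / 2.760).
Black = 5433 − 3280.7971 = 2152.2029 px.
That's 2152.2029 × 9055 ≈ 19488197 black pixels.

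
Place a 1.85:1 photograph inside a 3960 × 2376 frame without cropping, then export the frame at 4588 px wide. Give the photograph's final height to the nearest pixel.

2480 px

At 3960×2376 the photograph is width-limited, so height = 3960 / 1.850 ≈ 2140.54 px.
Scaling 3960 → 4588 is ×1.1586, so the height becomes 2140.54 × 1.1586 ≈ 2480.00 px.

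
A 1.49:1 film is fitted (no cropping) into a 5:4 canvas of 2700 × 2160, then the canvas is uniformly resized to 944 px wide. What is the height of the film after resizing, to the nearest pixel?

634 px

At 2700×2160 the film is width-limited, so height = 2700 / 1.490 ≈ 1812.08 px.
The frame scales by 944/2700 = 0.3496; 1812.08 × 0.3496 ≈ 633.56 px.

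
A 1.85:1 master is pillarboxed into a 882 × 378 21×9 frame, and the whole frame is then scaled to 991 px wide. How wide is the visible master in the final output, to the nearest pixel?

786 px

At 882×378 the master is height-limited, so width = 378 × 1.850 ≈ 699.30 px.
Scaling 882 → 991 is ×1.1236, so the width becomes 699.30 × 1.1236 ≈ 785.72 px.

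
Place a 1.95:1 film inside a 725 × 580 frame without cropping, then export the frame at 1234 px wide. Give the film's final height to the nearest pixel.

At 725×580 the film is width-limited, so height = 725 / 1.950 ≈ 371.79 px.
Scaling 725 → 1234 is ×1.7021, so the height becomes 371.79 × 1.7021 ≈ 632.82 px.

633 px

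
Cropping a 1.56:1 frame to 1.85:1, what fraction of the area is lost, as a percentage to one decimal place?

The width stays; only height is cut (since 1.85:1 is wider than 1.56:1).
Fraction kept = (1.560)/(1.850) ≈ 84.32%, so 15.68% is lost.

15.7%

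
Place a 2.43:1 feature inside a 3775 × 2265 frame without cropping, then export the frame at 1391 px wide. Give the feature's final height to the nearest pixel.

572 px

Fitted into 3775×2265, the feature spans the width; its height is 3775 / 2.430 ≈ 1553.50 px.
The frame scales by 1391/3775 = 0.3685; 1553.50 × 0.3685 ≈ 572.43 px.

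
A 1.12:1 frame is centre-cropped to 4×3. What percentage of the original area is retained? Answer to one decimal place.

84.0%

The width stays; only height is cut (since 4×3 is wider than 1.12:1).
(1.120)/(1.333) ≈ 0.840 of the area survives.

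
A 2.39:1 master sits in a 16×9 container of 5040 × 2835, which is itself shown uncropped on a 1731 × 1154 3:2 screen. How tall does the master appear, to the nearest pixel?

724 px

Inside the 5040×2835 canvas the master is width-limited at 5040.00 × 2108.79.
Second fit — the 16×9 canvas into 1731×1154 spans the width: 1731.00 × 973.69 (×0.3435 from 5040×2835).
The master scales with it: height 2108.79 × 0.3435 ≈ 724.27.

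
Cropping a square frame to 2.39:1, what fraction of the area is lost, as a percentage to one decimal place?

Going from square to 2.39:1 means cutting height while keeping width.
Area ratio = (1.000)/(2.390) = 41.84%; the remaining 58.16% is cropped out.

58.2%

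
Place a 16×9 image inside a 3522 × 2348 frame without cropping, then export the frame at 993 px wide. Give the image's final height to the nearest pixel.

559 px

Fitted into 3522×2348, the image spans the width; its height is 3522 × 9/16 ≈ 1981.12 px.
The frame scales by 993/3522 = 0.2819; 1981.12 × 0.2819 ≈ 558.56 px.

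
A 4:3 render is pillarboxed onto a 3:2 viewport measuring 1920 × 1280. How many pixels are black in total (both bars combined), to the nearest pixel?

273067 pixels

Since 1.333 < 1.500, the render is height-limited.
The render is 1280 × 4/3 ≈ 1706.6667 px wide.
Leftover width: 1920 − 1706.6667 = 213.3333 px.
That's 213.3333 × 1280 ≈ 273067 black pixels.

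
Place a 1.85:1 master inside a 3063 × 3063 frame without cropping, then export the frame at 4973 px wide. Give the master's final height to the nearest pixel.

In the 3063×3063 frame the master fills the width: height = 3063 / 1.850 ≈ 1655.68 px.
Scaling 3063 → 4973 is ×1.6236, so the height becomes 1655.68 × 1.6236 ≈ 2688.11 px.

2688 px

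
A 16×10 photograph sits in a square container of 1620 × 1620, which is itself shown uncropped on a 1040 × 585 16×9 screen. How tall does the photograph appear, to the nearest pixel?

16×10 in 1620×1620: fills the width, so the photograph is 1620.00 × 1012.50.
Second fit — the square canvas into 1040×585 spans the height: 585.00 × 585.00 (×0.3611 from 1620×1620).
The photograph scales with it: height 1012.50 × 0.3611 ≈ 365.62.

366 px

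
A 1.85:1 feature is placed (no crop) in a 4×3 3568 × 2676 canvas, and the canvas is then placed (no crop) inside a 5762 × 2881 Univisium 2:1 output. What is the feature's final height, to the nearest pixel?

First fit — 1.85:1 into 3568×2676 spans the width: 3568.00 × 1928.65.
The 4×3 canvas is height-limited in 5762×2881, giving 3841.33 × 2881.00; scale factor 1.0766.
Applying the same ×1.0766: 1928.65 → 2076.40.

2076 px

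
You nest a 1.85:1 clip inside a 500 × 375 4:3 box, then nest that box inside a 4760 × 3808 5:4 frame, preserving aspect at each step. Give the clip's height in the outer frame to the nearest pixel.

First fit — 1.85:1 into 500×375 spans the width: 500.00 × 270.27.
Second fit — the 4:3 canvas into 4760×3808 spans the width: 4760.00 × 3570.00 (×9.5200 from 500×375).
Applying the same ×9.5200: 270.27 → 2572.97.

2573 px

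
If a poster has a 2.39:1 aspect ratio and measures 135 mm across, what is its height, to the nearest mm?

56 mm

At 2.39:1, 135 / 2.390 ≈ 56.49.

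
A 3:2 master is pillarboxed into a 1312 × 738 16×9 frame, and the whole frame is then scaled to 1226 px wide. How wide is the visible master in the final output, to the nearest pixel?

1034 px

At 1312×738 the master is height-limited, so width = 738 × 3/2 ≈ 1107.00 px.
The frame scales by 1226/1312 = 0.9345; 1107.00 × 0.9345 ≈ 1034.44 px.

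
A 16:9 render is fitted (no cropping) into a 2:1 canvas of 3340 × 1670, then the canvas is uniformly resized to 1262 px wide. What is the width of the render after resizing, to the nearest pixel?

In the 3340×1670 frame the render fills the height: width = 1670 × 16/9 ≈ 2968.89 px.
Resizing to 1262 px wide multiplies everything by 0.3778: 2968.89 → 1121.78 px.

1122 px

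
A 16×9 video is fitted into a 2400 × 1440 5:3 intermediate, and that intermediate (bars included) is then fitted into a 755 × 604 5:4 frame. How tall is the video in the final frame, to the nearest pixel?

16×9 in 2400×1440: fills the width, so the video is 2400.00 × 1350.00.
Second fit — the 5:3 canvas into 755×604 spans the width: 755.00 × 453.00 (×0.3146 from 2400×1440).
So the video's height is 1350.00 × 0.3146 ≈ 424.69.

425 px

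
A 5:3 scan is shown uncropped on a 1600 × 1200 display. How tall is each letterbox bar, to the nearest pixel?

5:3 is wider than 4×3, so it spans the full width.
Content height = 1600 × 3/5 ≈ 960.00 px.
1200 − 960.00 = 240.00 px of bars (120.00 each).

120 px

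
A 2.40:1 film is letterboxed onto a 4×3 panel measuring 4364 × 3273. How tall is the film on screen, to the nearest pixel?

2.40:1 (2.400) > 4×3 (1.333), so the film fills the width.
The film is 4364 / 2.400 ≈ 1818.33 px tall.

1818 px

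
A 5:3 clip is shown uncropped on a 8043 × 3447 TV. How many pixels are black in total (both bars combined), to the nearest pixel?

5:3 (1.667) < 21×9 (2.333), so the clip fills the height.
Content width = 3447 × 5/3 ≈ 5745.0000 px.
Leftover width: 8043 − 5745.0000 = 2298.0000 px.
Across the 3447-px span: 2298.0000 × 3447 ≈ 7921206 px.

7921206 pixels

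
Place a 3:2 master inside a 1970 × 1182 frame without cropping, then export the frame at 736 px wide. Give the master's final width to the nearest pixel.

662 px

Fitted into 1970×1182, the master spans the height; its width is 1182 × 3/2 ≈ 1773.00 px.
Scaling 1970 → 736 is ×0.3736, so the width becomes 1773.00 × 0.3736 ≈ 662.40 px.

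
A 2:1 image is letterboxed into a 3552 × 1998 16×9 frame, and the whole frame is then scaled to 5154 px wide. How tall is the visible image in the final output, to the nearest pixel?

2577 px

At 3552×1998 the image is width-limited, so height = 3552 × 1/2 ≈ 1776.00 px.
Resizing to 5154 px wide multiplies everything by 1.4510: 1776.00 → 2577.00 px.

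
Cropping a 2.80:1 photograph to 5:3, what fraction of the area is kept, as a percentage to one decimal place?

59.5%

Going from 2.80:1 to 5:3 means cutting width while keeping height.
Fraction kept = (1.667)/(2.800) ≈ 59.52%.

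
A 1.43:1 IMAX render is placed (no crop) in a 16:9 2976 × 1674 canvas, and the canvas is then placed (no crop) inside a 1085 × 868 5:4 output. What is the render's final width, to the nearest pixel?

1.43:1 IMAX in 2976×1674: fills the height, so the render is 2393.82 × 1674.00.
16:9 in 1085×868: fills the width, so the intermediate becomes 1085.00 × 610.31 — a scale of ×0.3646.
Applying the same ×0.3646: 2393.82 → 872.75.

873 px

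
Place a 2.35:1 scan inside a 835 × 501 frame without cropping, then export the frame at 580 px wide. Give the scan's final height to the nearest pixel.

Fitted into 835×501, the scan spans the width; its height is 835 / 2.350 ≈ 355.32 px.
Resizing to 580 px wide multiplies everything by 0.6946: 355.32 → 246.81 px.

247 px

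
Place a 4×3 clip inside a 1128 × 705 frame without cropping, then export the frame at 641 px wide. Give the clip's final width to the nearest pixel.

534 px

In the 1128×705 frame the clip fills the height: width = 705 × 4/3 ≈ 940.00 px.
The frame scales by 641/1128 = 0.5683; 940.00 × 0.5683 ≈ 534.17 px.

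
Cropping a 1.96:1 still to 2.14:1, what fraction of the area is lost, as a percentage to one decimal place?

8.4%

2.14:1 is wider than 1.96:1, so the crop keeps the full width and trims the height.
Area ratio = (1.960)/(2.140) = 91.59%; the remaining 8.41% is cropped out.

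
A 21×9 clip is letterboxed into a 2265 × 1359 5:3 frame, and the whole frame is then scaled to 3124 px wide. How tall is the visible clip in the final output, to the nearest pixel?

1339 px

At 2265×1359 the clip is width-limited, so height = 2265 × 9/21 ≈ 970.71 px.
The frame scales by 3124/2265 = 1.3792; 970.71 × 1.3792 ≈ 1338.86 px.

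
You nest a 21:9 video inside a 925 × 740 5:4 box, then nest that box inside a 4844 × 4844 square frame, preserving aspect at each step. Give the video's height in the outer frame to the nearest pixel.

Inside the 925×740 canvas the video is width-limited at 925.00 × 396.43.
The 5:4 canvas is width-limited in 4844×4844, giving 4844.00 × 3875.20; scale factor 5.2368.
The video scales with it: height 396.43 × 5.2368 ≈ 2076.00.

2076 px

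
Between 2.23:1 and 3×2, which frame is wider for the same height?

2.23 and 3×2 = 1.5; 2.23 > 1.5.

2.23:1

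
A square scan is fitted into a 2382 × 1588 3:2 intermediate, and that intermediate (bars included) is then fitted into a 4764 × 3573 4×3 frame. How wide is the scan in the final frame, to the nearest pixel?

Inside the 2382×1588 canvas the scan is height-limited at 1588.00 × 1588.00.
The 3:2 canvas is width-limited in 4764×3573, giving 4764.00 × 3176.00; scale factor 2.0000.
The scan scales with it: width 1588.00 × 2.0000 ≈ 3176.00.

3176 px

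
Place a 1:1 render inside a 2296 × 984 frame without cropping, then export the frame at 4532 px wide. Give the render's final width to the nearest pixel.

In the 2296×984 frame the render fills the height: width = 984 × 1/1 ≈ 984.00 px.
Scaling 2296 → 4532 is ×1.9739, so the width becomes 984.00 × 1.9739 ≈ 1942.29 px.

1942 px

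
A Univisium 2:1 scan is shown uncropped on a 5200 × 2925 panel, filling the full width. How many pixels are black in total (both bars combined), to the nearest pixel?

1690000 pixels

The scan is 5200 × 1/2 ≈ 2600.0000 px tall.
Black = 2925 − 2600.0000 = 325.0000 px.
That's 325.0000 × 5200 ≈ 1690000 black pixels.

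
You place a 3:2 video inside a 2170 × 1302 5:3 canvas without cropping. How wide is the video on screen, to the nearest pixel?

1953 px

Since 1.500 < 1.667, the video is height-limited.
Content width = 1302 × 3/2 ≈ 1953.00 px.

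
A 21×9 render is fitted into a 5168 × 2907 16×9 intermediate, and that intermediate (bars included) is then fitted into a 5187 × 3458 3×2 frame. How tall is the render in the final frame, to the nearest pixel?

2223 px

21×9 in 5168×2907: fills the width, so the render is 5168.00 × 2214.86.
The 16×9 canvas is width-limited in 5187×3458, giving 5187.00 × 2917.69; scale factor 1.0037.
So the render's height is 2214.86 × 1.0037 ≈ 2223.00.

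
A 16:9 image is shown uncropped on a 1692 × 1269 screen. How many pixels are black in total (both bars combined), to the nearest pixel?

16:9 (1.778) > 4:3 (1.333), so the image fills the width.
The image is 1692 × 9/16 ≈ 951.7500 px tall.
Leftover height: 1269 − 951.7500 = 317.2500 px.
Bar area = 317.2500 × 1692 ≈ 536787 px.

536787 pixels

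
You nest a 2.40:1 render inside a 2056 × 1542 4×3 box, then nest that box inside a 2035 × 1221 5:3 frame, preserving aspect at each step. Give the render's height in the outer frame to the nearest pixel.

678 px

2.40:1 in 2056×1542: fills the width, so the render is 2056.00 × 856.67.
4×3 in 2035×1221: fills the height, so the intermediate becomes 1628.00 × 1221.00 — a scale of ×0.7918.
So the render's height is 856.67 × 0.7918 ≈ 678.33.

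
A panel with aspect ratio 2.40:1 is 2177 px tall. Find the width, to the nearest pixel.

5225 px

At 2.40:1, 2177 × 2.400 ≈ 5224.80.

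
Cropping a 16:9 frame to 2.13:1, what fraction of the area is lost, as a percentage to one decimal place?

2.13:1 is wider than 16:9, so the crop keeps the full width and trims the height.
Fraction kept = (1.778)/(2.130) ≈ 83.46%, so 16.54% is lost.

16.5%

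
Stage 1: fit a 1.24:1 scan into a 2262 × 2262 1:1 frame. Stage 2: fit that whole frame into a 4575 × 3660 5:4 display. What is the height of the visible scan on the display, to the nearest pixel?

First fit — 1.24:1 into 2262×2262 spans the width: 2262.00 × 1824.19.
1:1 in 4575×3660: fills the height, so the intermediate becomes 3660.00 × 3660.00 — a scale of ×1.6180.
Applying the same ×1.6180: 1824.19 → 2951.61.

2952 px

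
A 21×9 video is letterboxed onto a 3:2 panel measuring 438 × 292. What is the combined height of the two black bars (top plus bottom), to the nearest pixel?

104 px

21×9 (2.333) > 3:2 (1.500), so the video fills the width.
That makes the image 187.71 px tall (438 × 9/21).
Leftover height: 292 − 187.71 = 104.29 px.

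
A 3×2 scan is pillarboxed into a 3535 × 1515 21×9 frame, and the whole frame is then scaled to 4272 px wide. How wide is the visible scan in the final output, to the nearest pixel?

2746 px

In the 3535×1515 frame the scan fills the height: width = 1515 × 3/2 ≈ 2272.50 px.
Scaling 3535 → 4272 is ×1.2085, so the width becomes 2272.50 × 1.2085 ≈ 2746.29 px.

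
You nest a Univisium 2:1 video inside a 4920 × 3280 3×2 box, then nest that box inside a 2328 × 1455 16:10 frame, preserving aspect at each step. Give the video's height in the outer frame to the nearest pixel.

Univisium 2:1 in 4920×3280: fills the width, so the video is 4920.00 × 2460.00.
3×2 in 2328×1455: fills the height, so the intermediate becomes 2182.50 × 1455.00 — a scale of ×0.4436.
So the video's height is 2460.00 × 0.4436 ≈ 1091.25.

1091 px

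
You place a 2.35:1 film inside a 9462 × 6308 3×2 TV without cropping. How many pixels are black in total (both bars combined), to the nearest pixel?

2.35:1 is wider than 3×2, so it spans the full width.
That makes the image 4026.3830 px tall (9462 / 2.350).
Black = 6308 − 4026.3830 = 2281.6170 px.
That's 2281.6170 × 9462 ≈ 21588660 black pixels.

21588660 pixels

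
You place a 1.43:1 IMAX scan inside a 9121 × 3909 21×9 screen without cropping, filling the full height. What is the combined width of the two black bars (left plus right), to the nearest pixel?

3531 px

The scan is 3909 × 1.430 ≈ 5589.87 px wide.
9121 − 5589.87 = 3531.13 px of bars.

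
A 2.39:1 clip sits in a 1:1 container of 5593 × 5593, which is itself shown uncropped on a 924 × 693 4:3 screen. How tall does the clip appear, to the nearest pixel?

290 px

2.39:1 in 5593×5593: fills the width, so the clip is 5593.00 × 2340.17.
The 1:1 canvas is height-limited in 924×693, giving 693.00 × 693.00; scale factor 0.1239.
Applying the same ×0.1239: 2340.17 → 289.96.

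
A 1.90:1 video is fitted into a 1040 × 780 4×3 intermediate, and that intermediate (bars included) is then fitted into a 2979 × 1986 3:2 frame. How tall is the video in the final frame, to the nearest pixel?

Inside the 1040×780 canvas the video is width-limited at 1040.00 × 547.37.
4×3 in 2979×1986: fills the height, so the intermediate becomes 2648.00 × 1986.00 — a scale of ×2.5462.
Applying the same ×2.5462: 547.37 → 1393.68.

1394 px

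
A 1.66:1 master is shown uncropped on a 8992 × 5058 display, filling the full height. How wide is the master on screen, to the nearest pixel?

Content width = 5058 × 1.660 ≈ 8396.28 px.

8396 px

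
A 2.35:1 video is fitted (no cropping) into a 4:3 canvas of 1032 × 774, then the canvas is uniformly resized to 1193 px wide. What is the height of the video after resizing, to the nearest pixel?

508 px

At 1032×774 the video is width-limited, so height = 1032 / 2.350 ≈ 439.15 px.
The frame scales by 1193/1032 = 1.1560; 439.15 × 1.1560 ≈ 507.66 px.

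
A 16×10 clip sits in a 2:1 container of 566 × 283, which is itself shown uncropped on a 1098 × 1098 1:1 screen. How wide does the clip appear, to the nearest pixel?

Inside the 566×283 canvas the clip is height-limited at 452.80 × 283.00.
Second fit — the 2:1 canvas into 1098×1098 spans the width: 1098.00 × 549.00 (×1.9399 from 566×283).
Applying the same ×1.9399: 452.80 → 878.40.

878 px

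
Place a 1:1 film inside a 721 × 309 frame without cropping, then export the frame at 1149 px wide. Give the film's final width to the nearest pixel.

In the 721×309 frame the film fills the height: width = 309 × 1/1 ≈ 309.00 px.
Resizing to 1149 px wide multiplies everything by 1.5936: 309.00 → 492.43 px.

492 px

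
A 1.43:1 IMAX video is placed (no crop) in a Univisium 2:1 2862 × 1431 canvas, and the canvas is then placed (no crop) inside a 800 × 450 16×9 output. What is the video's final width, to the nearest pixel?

1.43:1 IMAX in 2862×1431: fills the height, so the video is 2046.33 × 1431.00.
The Univisium 2:1 canvas is width-limited in 800×450, giving 800.00 × 400.00; scale factor 0.2795.
So the video's width is 2046.33 × 0.2795 ≈ 572.00.

572 px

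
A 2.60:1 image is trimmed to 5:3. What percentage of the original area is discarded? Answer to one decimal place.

The height stays; only width is cut (since 5:3 is narrower than 2.60:1).
(1.667)/(2.600) ≈ 0.641 of the area survives, leaving 35.90% discarded.

35.9%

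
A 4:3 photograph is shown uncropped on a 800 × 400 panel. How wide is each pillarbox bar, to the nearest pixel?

133 px

Since 1.333 < 2.000, the photograph is height-limited.
Content width = 400 × 4/3 ≈ 533.33 px.
Black = 800 − 533.33 = 266.67 px, or 133.33 per bar.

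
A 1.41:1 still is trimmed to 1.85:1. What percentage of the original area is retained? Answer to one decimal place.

The width stays; only height is cut (since 1.85:1 is wider than 1.41:1).
Fraction kept = (1.410)/(1.850) ≈ 76.22%.

76.2%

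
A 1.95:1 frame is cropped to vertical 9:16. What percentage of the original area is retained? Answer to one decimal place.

28.8%

Going from 1.95:1 to vertical 9:16 means cutting width while keeping height.
Area ratio = (0.562)/(1.950) = 28.85% retained.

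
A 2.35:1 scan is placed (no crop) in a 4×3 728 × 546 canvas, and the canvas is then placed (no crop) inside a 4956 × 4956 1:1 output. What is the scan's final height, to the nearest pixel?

2109 px

2.35:1 in 728×546: fills the width, so the scan is 728.00 × 309.79.
4×3 in 4956×4956: fills the width, so the intermediate becomes 4956.00 × 3717.00 — a scale of ×6.8077.
So the scan's height is 309.79 × 6.8077 ≈ 2108.94.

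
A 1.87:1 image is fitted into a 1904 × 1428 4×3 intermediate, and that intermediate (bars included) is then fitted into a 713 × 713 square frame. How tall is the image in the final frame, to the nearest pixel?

First fit — 1.87:1 into 1904×1428 spans the width: 1904.00 × 1018.18.
Second fit — the 4×3 canvas into 713×713 spans the width: 713.00 × 534.75 (×0.3745 from 1904×1428).
So the image's height is 1018.18 × 0.3745 ≈ 381.28.

381 px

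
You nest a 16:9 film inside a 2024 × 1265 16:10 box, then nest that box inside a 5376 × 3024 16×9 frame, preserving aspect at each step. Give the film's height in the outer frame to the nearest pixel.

Inside the 2024×1265 canvas the film is width-limited at 2024.00 × 1138.50.
Second fit — the 16:10 canvas into 5376×3024 spans the height: 4838.40 × 3024.00 (×2.3905 from 2024×1265).
So the film's height is 1138.50 × 2.3905 ≈ 2721.60.

2722 px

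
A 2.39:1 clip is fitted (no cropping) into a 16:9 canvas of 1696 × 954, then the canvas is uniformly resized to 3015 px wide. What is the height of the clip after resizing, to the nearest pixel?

Fitted into 1696×954, the clip spans the width; its height is 1696 / 2.390 ≈ 709.62 px.
Scaling 1696 → 3015 is ×1.7777, so the height becomes 709.62 × 1.7777 ≈ 1261.51 px.

1262 px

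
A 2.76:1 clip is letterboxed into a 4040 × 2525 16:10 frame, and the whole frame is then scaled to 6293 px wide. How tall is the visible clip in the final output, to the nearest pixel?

2280 px

At 4040×2525 the clip is width-limited, so height = 4040 / 2.760 ≈ 1463.77 px.
The frame scales by 6293/4040 = 1.5577; 1463.77 × 1.5577 ≈ 2280.07 px.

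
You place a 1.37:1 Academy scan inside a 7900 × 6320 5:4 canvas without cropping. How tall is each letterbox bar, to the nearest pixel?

277 px

1.37:1 Academy (1.370) > 5:4 (1.250), so the scan fills the width.
That makes the image 5766.42 px tall (7900 / 1.370).
Black = 6320 − 5766.42 = 553.58 px, or 276.79 per bar.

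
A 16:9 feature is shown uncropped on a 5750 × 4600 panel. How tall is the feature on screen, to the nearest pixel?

3234 px

16:9 is wider than 5:4, so it spans the full width.
That makes the image 3234.38 px tall (5750 × 9/16).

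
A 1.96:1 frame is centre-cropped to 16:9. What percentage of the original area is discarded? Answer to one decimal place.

9.3%

Going from 1.96:1 to 16:9 means cutting width while keeping height.
(1.778)/(1.960) ≈ 0.907 of the area survives, leaving 9.30% discarded.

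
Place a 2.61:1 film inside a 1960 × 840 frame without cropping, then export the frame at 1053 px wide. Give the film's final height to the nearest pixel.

403 px

Fitted into 1960×840, the film spans the width; its height is 1960 / 2.610 ≈ 750.96 px.
Scaling 1960 → 1053 is ×0.5372, so the height becomes 750.96 × 0.5372 ≈ 403.45 px.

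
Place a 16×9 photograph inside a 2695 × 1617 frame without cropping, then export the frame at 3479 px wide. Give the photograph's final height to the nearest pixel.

1957 px

Fitted into 2695×1617, the photograph spans the width; its height is 2695 × 9/16 ≈ 1515.94 px.
Resizing to 3479 px wide multiplies everything by 1.2909: 1515.94 → 1956.94 px.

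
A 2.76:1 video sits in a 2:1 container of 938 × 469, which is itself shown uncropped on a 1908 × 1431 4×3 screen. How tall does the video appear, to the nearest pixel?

691 px

Inside the 938×469 canvas the video is width-limited at 938.00 × 339.86.
2:1 in 1908×1431: fills the width, so the intermediate becomes 1908.00 × 954.00 — a scale of ×2.0341.
The video scales with it: height 339.86 × 2.0341 ≈ 691.30.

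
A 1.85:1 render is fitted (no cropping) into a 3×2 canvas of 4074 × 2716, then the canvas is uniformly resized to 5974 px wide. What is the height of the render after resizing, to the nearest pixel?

3229 px

In the 4074×2716 frame the render fills the width: height = 4074 / 1.850 ≈ 2202.16 px.
Scaling 4074 → 5974 is ×1.4664, so the height becomes 2202.16 × 1.4664 ≈ 3229.19 px.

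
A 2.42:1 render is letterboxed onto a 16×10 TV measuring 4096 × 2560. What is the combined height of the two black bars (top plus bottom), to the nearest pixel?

2.42:1 is wider than 16×10, so it spans the full width.
The render is 4096 / 2.420 ≈ 1692.56 px tall.
Leftover height: 2560 − 1692.56 = 867.44 px.

867 px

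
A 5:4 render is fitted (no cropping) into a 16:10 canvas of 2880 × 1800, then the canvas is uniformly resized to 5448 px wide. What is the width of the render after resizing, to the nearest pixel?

In the 2880×1800 frame the render fills the height: width = 1800 × 5/4 ≈ 2250.00 px.
Scaling 2880 → 5448 is ×1.8917, so the width becomes 2250.00 × 1.8917 ≈ 4256.25 px.

4256 px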